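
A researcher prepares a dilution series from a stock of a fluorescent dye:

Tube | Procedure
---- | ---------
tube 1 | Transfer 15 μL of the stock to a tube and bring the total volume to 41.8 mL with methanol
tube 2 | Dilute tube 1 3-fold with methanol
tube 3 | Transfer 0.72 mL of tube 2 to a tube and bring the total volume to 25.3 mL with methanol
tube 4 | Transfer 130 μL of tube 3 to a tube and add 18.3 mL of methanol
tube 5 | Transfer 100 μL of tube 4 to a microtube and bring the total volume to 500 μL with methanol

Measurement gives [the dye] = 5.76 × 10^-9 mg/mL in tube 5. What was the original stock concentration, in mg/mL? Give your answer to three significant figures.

Step 1: 15 μL brought to 41.8 mL → factor 41800/15 = 2786.7
Step 2: 3-fold → factor 3
Step 3: 0.72 mL brought to 25.3 mL → factor 25.3/0.72 = 35.139
Step 4: 130 μL + 18.3 mL = 18430 μL total → factor 18430/130 = 141.77
Step 5: 100 μL brought to 500 μL → factor 500/100 = 5
Overall dilution factor = 2786.7 × 3 × 35.139 × 141.77 × 5 = 2.0823 × 10^8
Stock = 5.76 × 10^-9 mg/mL × 2.0823 × 10^8 = 1.20 mg/mL

1.20 mg/mL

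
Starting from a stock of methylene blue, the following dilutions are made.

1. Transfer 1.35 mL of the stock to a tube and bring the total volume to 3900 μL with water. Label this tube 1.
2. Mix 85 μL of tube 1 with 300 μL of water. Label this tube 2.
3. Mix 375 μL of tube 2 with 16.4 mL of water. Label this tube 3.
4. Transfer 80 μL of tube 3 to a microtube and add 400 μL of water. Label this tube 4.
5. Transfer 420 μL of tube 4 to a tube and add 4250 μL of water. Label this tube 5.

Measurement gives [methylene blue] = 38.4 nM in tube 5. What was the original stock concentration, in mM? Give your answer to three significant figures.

Step 1: 1.35 mL brought to 3900 μL → factor 3.9/1.35 = 2.8889
Step 2: 85 μL + 300 μL = 385 μL total → factor 385/85 = 4.5294
Step 3: 375 μL + 16.4 mL = 16775 μL total → factor 16775/375 = 44.733
Step 4: 80 μL + 400 μL = 480 μL total → factor 480/80 = 6
Step 5: 420 μL + 4250 μL = 4670 μL total → factor 4670/420 = 11.119
Overall dilution factor = 2.8889 × 4.5294 × 44.733 × 6 × 11.119 = 39050
Stock = 38.4 nM × 39050 = 1.500 × 10^6 nM = 1.50 mM

1.50 mM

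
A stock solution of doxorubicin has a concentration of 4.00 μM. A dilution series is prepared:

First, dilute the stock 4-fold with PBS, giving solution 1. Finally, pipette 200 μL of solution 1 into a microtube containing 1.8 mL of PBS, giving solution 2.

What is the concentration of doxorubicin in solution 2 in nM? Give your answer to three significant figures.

100 nM

Step 1: 4-fold → factor 4
Step 2: 200 μL + 1.8 mL = 2000 μL total → factor 2000/200 = 10
Overall dilution factor = 4 × 10 = 40
Final = 4.00 μM / 40 = 0.1000 μM = 100 nM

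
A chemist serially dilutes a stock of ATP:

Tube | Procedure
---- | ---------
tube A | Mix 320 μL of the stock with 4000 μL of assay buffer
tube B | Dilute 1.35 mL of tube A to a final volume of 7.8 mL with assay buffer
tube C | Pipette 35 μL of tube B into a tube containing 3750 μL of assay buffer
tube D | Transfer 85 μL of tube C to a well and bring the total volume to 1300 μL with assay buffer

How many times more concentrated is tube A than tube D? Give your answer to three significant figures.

Step 1: 320 μL + 4000 μL = 4320 μL total → factor 4320/320 = 13.5
Step 2: 1.35 mL brought to 7.8 mL → factor 7.8/1.35 = 5.7778
Step 3: 35 μL + 3750 μL = 3785 μL total → factor 3785/35 = 108.14
Step 4: 85 μL brought to 1300 μL → factor 1300/85 = 15.294
Dilution factor to tube A = 13.5; to tube D = 1.2901 × 10^5
[tube A]/[tube D] = (factor to tube D)/(factor to tube A) = 1.2901 × 10^5/13.5 = 9.56 × 10^3

9.56 × 10^3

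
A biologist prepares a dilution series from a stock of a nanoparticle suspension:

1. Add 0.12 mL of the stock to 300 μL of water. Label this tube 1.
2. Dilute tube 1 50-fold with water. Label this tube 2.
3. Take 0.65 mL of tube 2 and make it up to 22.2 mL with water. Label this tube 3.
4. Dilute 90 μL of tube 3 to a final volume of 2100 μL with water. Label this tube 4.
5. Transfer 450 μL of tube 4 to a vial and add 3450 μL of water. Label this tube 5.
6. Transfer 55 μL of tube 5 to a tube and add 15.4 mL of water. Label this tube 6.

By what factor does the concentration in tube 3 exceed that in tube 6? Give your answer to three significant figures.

Step 1: 0.12 mL + 300 μL = 0.42 mL total → factor 0.42/0.12 = 3.5
Step 2: 50-fold → factor 50
Step 3: 0.65 mL brought to 22.2 mL → factor 22.2/0.65 = 34.154
Step 4: 90 μL brought to 2100 μL → factor 2100/90 = 23.333
Step 5: 450 μL + 3450 μL = 3900 μL total → factor 3900/450 = 8.6667
Step 6: 55 μL + 15.4 mL = 15455 μL total → factor 15455/55 = 281
Dilution factor to tube 3 = 5976.9; to tube 6 = 3.3964 × 10^8
[tube 3]/[tube 6] = (factor to tube 6)/(factor to tube 3) = 3.3964 × 10^8/5976.9 = 5.68 × 10^4

5.68 × 10^4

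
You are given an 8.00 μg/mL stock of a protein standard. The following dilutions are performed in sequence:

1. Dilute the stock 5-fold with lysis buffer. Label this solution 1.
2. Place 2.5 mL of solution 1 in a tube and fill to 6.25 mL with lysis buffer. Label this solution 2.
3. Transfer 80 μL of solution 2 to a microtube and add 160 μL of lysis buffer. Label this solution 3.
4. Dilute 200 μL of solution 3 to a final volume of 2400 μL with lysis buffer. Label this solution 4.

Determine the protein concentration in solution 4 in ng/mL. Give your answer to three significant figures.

Step 1: 5-fold → factor 5
Step 2: 2.5 mL brought to 6.25 mL → factor 6.25/2.5 = 2.5
Step 3: 80 μL + 160 μL = 240 μL total → factor 240/80 = 3
Step 4: 200 μL brought to 2400 μL → factor 2400/200 = 12
Overall dilution factor = 5 × 2.5 × 3 × 12 = 450
Final = 8.00 μg/mL / 450 = 0.01778 μg/mL = 17.8 ng/mL

17.8 ng/mL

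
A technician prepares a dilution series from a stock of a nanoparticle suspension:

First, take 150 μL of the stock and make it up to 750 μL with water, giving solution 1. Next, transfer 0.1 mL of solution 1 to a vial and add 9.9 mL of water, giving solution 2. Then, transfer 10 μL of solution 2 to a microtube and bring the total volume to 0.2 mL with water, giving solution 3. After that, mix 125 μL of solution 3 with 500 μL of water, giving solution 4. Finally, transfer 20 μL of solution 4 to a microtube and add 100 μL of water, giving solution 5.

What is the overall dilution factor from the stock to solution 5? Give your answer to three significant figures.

3.00 × 10^5

Step 1: 150 μL brought to 750 μL → factor 750/150 = 5
Step 2: 0.1 mL + 9.9 mL = 10 mL total → factor 10/0.1 = 100
Step 3: 10 μL brought to 0.2 mL → factor 200/10 = 20
Step 4: 125 μL + 500 μL = 625 μL total → factor 625/125 = 5
Step 5: 20 μL + 100 μL = 120 μL total → factor 120/20 = 6
Overall dilution factor = 5 × 100 × 20 × 5 × 6 = 3 × 10^5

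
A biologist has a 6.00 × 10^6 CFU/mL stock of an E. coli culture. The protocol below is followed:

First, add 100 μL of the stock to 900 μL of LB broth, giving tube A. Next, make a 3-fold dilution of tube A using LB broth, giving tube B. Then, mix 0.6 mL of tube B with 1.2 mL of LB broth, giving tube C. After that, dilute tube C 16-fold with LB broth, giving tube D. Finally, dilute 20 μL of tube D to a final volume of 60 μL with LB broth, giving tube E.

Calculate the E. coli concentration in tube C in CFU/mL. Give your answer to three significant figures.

6.67 × 10^4 CFU/mL

Step 1: 100 μL + 900 μL = 1000 μL total → factor 1000/100 = 10
Step 2: 3-fold → factor 3
Step 3: 0.6 mL + 1.2 mL = 1.8 mL total → factor 1.8/0.6 = 3
Dilution factor through tube C = 10 × 3 × 3 = 90
[tube C] = 6.00 × 10^6 CFU/mL / 90 = 6.67 × 10^4 CFU/mL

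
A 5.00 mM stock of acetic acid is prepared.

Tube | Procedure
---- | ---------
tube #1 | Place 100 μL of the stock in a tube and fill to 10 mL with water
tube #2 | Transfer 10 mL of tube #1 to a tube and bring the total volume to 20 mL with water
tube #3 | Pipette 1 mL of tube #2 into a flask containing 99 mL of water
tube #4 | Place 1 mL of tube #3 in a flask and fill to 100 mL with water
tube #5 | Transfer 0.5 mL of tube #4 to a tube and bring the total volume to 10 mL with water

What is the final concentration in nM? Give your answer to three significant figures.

0.125 nM

Step 1: 100 μL brought to 10 mL → factor 10000/100 = 100
Step 2: 10 mL brought to 20 mL → factor 20/10 = 2
Step 3: 1 mL + 99 mL = 100 mL total → factor 100/1 = 100
Step 4: 1 mL brought to 100 mL → factor 100/1 = 100
Step 5: 0.5 mL brought to 10 mL → factor 10/0.5 = 20
Overall dilution factor = 100 × 2 × 100 × 100 × 20 = 4 × 10^7
Final = 5.00 mM / 4 × 10^7 = 1.250 × 10^-7 mM = 0.125 nM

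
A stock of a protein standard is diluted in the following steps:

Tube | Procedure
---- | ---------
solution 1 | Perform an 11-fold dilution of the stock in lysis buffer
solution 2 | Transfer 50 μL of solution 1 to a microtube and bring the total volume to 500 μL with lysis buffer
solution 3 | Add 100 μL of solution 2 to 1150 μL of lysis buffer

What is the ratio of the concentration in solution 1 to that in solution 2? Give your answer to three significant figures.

Step 1: 11-fold → factor 11
Step 2: 50 μL brought to 500 μL → factor 500/50 = 10
Dilution factor to solution 1 = 11; to solution 2 = 110
[solution 1]/[solution 2] = (factor to solution 2)/(factor to solution 1) = 110/11 = 10.0

10.0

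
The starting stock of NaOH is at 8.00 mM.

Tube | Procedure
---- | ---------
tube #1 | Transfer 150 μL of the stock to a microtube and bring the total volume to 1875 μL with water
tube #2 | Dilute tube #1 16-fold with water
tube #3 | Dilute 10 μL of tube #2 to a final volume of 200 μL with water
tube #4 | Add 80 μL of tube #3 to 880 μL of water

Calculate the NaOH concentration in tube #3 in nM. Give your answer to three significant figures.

2.00 × 10^3 nM

Step 1: 150 μL brought to 1875 μL → factor 1875/150 = 12.5
Step 2: 16-fold → factor 16
Step 3: 10 μL brought to 200 μL → factor 200/10 = 20
Dilution factor through tube #3 = 12.5 × 16 × 20 = 4000
[tube #3] = 8.00 mM / 4000 = 0.002000 mM = 2.00 × 10^3 nM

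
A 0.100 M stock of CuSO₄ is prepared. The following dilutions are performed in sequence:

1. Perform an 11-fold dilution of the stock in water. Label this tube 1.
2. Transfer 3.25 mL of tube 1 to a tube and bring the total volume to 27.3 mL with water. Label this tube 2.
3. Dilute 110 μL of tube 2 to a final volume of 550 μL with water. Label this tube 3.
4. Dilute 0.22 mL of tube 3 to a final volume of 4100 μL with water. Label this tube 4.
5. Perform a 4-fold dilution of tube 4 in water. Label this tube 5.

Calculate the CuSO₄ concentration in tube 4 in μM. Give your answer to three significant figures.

11.6 μM

Step 1: 11-fold → factor 11
Step 2: 3.25 mL brought to 27.3 mL → factor 27.3/3.25 = 8.4
Step 3: 110 μL brought to 550 μL → factor 550/110 = 5
Step 4: 0.22 mL brought to 4100 μL → factor 4.1/0.22 = 18.636
Dilution factor through tube 4 = 11 × 8.4 × 5 × 18.636 = 8610
[tube 4] = 0.100 M / 8610 = 1.161 × 10^-5 M = 11.6 μM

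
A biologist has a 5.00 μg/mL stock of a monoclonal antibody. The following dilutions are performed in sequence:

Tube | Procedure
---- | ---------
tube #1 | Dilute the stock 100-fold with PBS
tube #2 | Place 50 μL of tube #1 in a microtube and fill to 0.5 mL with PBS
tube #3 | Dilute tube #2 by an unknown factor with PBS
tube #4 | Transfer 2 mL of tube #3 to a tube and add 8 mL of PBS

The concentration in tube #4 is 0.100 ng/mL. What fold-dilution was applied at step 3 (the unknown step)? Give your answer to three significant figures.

Step 1: 100-fold → factor 100
Step 2: 50 μL brought to 0.5 mL → factor 500/50 = 10
Step 3: unknown factor x
Step 4: 2 mL + 8 mL = 10 mL total → factor 10/2 = 5
Product of known-step factors = 5000
Overall factor = 5.00 μg/mL / (0.100 ng/mL) = 50000
x = 50000 / 5000 = 10.0

10.0-fold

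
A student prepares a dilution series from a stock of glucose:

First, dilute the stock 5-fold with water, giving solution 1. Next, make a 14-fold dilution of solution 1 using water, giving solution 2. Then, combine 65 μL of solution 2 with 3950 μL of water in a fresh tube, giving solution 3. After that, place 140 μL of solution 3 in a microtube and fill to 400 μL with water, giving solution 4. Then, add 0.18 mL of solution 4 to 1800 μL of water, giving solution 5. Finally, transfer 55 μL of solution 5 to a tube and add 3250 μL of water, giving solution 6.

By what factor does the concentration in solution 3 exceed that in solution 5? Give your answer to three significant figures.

31.4

Step 1: 5-fold → factor 5
Step 2: 14-fold → factor 14
Step 3: 65 μL + 3950 μL = 4015 μL total → factor 4015/65 = 61.769
Step 4: 140 μL brought to 400 μL → factor 400/140 = 2.8571
Step 5: 0.18 mL + 1800 μL = 1.98 mL total → factor 1.98/0.18 = 11
Dilution factor to solution 3 = 4323.8; to solution 5 = 1.3589 × 10^5
[solution 3]/[solution 5] = (factor to solution 5)/(factor to solution 3) = 1.3589 × 10^5/4323.8 = 31.4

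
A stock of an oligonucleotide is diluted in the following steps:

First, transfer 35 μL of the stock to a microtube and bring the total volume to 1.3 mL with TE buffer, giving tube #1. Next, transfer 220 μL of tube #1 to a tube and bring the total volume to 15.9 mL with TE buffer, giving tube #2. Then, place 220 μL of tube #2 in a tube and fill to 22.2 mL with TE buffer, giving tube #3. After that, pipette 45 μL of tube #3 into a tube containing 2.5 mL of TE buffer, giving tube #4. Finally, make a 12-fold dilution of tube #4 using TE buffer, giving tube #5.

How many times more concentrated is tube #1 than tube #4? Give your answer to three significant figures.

Step 1: 35 μL brought to 1.3 mL → factor 1300/35 = 37.143
Step 2: 220 μL brought to 15.9 mL → factor 15900/220 = 72.273
Step 3: 220 μL brought to 22.2 mL → factor 22200/220 = 100.91
Step 4: 45 μL + 2.5 mL = 2545 μL total → factor 2545/45 = 56.556
Dilution factor to tube #1 = 37.143; to tube #4 = 1.532 × 10^7
[tube #1]/[tube #4] = (factor to tube #4)/(factor to tube #1) = 1.532 × 10^7/37.143 = 4.12 × 10^5

4.12 × 10^5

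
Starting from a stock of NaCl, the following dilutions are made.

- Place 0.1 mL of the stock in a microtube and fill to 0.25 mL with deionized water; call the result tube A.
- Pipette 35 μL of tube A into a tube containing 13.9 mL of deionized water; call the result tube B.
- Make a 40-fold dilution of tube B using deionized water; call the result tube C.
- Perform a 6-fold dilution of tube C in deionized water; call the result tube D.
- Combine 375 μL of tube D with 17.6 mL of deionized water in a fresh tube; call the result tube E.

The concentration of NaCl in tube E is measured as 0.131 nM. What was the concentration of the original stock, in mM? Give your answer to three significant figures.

Step 1: 0.1 mL brought to 0.25 mL → factor 0.25/0.1 = 2.5
Step 2: 35 μL + 13.9 mL = 13935 μL total → factor 13935/35 = 398.14
Step 3: 40-fold → factor 40
Step 4: 6-fold → factor 6
Step 5: 375 μL + 17.6 mL = 17975 μL total → factor 17975/375 = 47.933
Overall dilution factor = 2.5 × 398.14 × 40 × 6 × 47.933 = 1.1451 × 10^7
Stock = 0.131 nM × 1.1451 × 10^7 = 1.500 × 10^6 nM = 1.50 mM

1.50 mM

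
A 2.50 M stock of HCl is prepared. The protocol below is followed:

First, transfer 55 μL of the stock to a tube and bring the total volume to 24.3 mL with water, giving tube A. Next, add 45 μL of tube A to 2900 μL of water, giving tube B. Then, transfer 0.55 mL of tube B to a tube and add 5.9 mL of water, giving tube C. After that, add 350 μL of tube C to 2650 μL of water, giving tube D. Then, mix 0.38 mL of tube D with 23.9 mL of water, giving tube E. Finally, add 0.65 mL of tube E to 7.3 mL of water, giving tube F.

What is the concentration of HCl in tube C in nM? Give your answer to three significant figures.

7.37 × 10^3 nM

Step 1: 55 μL brought to 24.3 mL → factor 24300/55 = 441.82
Step 2: 45 μL + 2900 μL = 2945 μL total → factor 2945/45 = 65.444
Step 3: 0.55 mL + 5.9 mL = 6.45 mL total → factor 6.45/0.55 = 11.727
Dilution factor through tube C = 441.82 × 65.444 × 11.727 = 3.3909 × 10^5
[tube C] = 2.50 M / 3.3909 × 10^5 = 7.373 × 10^-6 M = 7.37 × 10^3 nM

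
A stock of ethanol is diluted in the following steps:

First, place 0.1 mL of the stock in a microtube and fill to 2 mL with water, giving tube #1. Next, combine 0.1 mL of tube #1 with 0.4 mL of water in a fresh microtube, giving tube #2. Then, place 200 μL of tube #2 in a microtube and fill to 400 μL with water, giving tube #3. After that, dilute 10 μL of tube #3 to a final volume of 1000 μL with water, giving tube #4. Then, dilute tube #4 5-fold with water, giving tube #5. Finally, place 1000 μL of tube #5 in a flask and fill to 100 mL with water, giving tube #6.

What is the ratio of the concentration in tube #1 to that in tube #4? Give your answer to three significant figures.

1.00 × 10^3

Step 1: 0.1 mL brought to 2 mL → factor 2/0.1 = 20
Step 2: 0.1 mL + 0.4 mL = 0.5 mL total → factor 0.5/0.1 = 5
Step 3: 200 μL brought to 400 μL → factor 400/200 = 2
Step 4: 10 μL brought to 1000 μL → factor 1000/10 = 100
Dilution factor to tube #1 = 20; to tube #4 = 20000
[tube #1]/[tube #4] = (factor to tube #4)/(factor to tube #1) = 20000/20 = 1.00 × 10^3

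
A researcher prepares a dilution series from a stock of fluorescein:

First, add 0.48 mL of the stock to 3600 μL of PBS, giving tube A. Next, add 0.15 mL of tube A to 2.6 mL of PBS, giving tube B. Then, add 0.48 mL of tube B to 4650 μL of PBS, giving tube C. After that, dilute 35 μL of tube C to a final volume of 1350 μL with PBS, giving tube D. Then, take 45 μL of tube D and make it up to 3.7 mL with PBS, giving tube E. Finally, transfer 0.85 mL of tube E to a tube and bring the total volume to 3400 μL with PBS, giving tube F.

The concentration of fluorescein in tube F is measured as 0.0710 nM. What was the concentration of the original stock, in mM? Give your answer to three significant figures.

1.50 mM

Step 1: 0.48 mL + 3600 μL = 4.08 mL total → factor 4.08/0.48 = 8.5
Step 2: 0.15 mL + 2.6 mL = 2.75 mL total → factor 2.75/0.15 = 18.333
Step 3: 0.48 mL + 4650 μL = 5.13 mL total → factor 5.13/0.48 = 10.688
Step 4: 35 μL brought to 1350 μL → factor 1350/35 = 38.571
Step 5: 45 μL brought to 3.7 mL → factor 3700/45 = 82.222
Step 6: 0.85 mL brought to 3400 μL → factor 3.4/0.85 = 4
Overall dilution factor = 8.5 × 18.333 × 10.688 × 38.571 × 82.222 × 4 = 2.1128 × 10^7
Stock = 0.0710 nM × 2.1128 × 10^7 = 1.500 × 10^6 nM = 1.50 mM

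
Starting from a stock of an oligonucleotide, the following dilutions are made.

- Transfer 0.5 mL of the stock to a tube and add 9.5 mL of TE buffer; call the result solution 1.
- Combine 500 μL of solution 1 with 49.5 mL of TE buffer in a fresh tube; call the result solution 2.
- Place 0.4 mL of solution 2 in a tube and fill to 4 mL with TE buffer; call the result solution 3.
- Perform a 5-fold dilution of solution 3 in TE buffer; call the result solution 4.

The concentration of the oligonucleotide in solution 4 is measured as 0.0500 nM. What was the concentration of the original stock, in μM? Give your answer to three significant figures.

5.00 μM

Step 1: 0.5 mL + 9.5 mL = 10 mL total → factor 10/0.5 = 20
Step 2: 500 μL + 49.5 mL = 50000 μL total → factor 50000/500 = 100
Step 3: 0.4 mL brought to 4 mL → factor 4/0.4 = 10
Step 4: 5-fold → factor 5
Overall dilution factor = 20 × 100 × 10 × 5 = 1 × 10^5
Stock = 0.0500 nM × 1 × 10^5 = 5000 nM = 5.00 μM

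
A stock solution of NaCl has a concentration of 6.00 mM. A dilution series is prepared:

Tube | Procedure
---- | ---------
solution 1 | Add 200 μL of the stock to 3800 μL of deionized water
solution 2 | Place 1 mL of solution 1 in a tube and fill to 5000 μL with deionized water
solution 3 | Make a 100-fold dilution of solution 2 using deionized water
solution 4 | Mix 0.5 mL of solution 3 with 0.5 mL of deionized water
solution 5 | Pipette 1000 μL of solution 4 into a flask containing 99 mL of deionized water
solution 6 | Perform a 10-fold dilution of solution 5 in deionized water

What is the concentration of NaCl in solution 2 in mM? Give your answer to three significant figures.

Step 1: 200 μL + 3800 μL = 4000 μL total → factor 4000/200 = 20
Step 2: 1 mL brought to 5000 μL → factor 5/1 = 5
Dilution factor through solution 2 = 20 × 5 = 100
[solution 2] = 6.00 mM / 100 = 0.0600 mM

0.0600 mM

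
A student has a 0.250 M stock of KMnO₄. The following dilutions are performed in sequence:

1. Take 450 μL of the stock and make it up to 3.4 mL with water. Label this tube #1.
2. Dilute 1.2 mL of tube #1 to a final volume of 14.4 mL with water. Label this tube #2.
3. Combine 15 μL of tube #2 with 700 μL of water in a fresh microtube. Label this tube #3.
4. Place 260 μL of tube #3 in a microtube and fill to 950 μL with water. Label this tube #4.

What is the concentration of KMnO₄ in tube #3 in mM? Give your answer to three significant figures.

Step 1: 450 μL brought to 3.4 mL → factor 3400/450 = 7.5556
Step 2: 1.2 mL brought to 14.4 mL → factor 14.4/1.2 = 12
Step 3: 15 μL + 700 μL = 715 μL total → factor 715/15 = 47.667
Dilution factor through tube #3 = 7.5556 × 12 × 47.667 = 4321.8
[tube #3] = 0.250 M / 4321.8 = 5.785 × 10^-5 M = 0.0578 mM

0.0578 mM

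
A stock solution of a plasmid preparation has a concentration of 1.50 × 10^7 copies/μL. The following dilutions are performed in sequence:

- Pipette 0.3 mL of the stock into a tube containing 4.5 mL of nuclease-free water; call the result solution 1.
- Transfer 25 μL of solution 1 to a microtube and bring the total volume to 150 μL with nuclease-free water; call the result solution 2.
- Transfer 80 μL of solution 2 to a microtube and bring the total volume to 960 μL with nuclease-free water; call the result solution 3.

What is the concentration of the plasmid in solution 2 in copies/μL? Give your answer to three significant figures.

1.56 × 10^5 copies/μL

Step 1: 0.3 mL + 4.5 mL = 4.8 mL total → factor 4.8/0.3 = 16
Step 2: 25 μL brought to 150 μL → factor 150/25 = 6
Dilution factor through solution 2 = 16 × 6 = 96
[solution 2] = 1.50 × 10^7 copies/μL / 96 = 1.56 × 10^5 copies/μL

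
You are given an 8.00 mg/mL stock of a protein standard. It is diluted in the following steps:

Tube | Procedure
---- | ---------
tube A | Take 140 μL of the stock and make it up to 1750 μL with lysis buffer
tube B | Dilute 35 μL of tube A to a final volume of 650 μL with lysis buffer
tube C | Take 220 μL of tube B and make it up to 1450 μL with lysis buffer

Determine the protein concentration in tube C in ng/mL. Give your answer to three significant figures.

5.23 × 10^3 ng/mL

Step 1: 140 μL brought to 1750 μL → factor 1750/140 = 12.5
Step 2: 35 μL brought to 650 μL → factor 650/35 = 18.571
Step 3: 220 μL brought to 1450 μL → factor 1450/220 = 6.5909
Overall dilution factor = 12.5 × 18.571 × 6.5909 = 1530
Final = 8.00 mg/mL / 1530 = 0.005229 mg/mL = 5.23 × 10^3 ng/mL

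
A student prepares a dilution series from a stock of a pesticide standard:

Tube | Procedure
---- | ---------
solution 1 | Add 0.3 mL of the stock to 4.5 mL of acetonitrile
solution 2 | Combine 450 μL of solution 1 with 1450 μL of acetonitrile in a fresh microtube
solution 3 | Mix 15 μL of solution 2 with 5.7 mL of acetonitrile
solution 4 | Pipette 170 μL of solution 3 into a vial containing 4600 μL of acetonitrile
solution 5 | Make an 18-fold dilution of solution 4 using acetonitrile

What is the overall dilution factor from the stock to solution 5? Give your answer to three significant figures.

1.30 × 10^7

Step 1: 0.3 mL + 4.5 mL = 4.8 mL total → factor 4.8/0.3 = 16
Step 2: 450 μL + 1450 μL = 1900 μL total → factor 1900/450 = 4.2222
Step 3: 15 μL + 5.7 mL = 5715 μL total → factor 5715/15 = 381
Step 4: 170 μL + 4600 μL = 4770 μL total → factor 4770/170 = 28.059
Step 5: 18-fold → factor 18
Overall dilution factor = 16 × 4.2222 × 381 × 28.059 × 18 = 1.3 × 10^7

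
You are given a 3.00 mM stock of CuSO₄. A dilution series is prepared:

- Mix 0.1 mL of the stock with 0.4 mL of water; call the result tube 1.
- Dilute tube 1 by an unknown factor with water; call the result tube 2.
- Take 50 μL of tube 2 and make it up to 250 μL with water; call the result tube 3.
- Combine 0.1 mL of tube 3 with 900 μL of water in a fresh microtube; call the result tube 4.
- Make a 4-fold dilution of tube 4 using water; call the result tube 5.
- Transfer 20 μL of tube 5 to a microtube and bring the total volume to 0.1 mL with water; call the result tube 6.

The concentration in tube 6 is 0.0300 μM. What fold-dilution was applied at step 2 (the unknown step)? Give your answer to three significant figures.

20.0-fold

Step 1: 0.1 mL + 0.4 mL = 0.5 mL total → factor 0.5/0.1 = 5
Step 2: unknown factor x
Step 3: 50 μL brought to 250 μL → factor 250/50 = 5
Step 4: 0.1 mL + 900 μL = 1 mL total → factor 1/0.1 = 10
Step 5: 4-fold → factor 4
Step 6: 20 μL brought to 0.1 mL → factor 100/20 = 5
Product of known-step factors = 5000
Overall factor = 3.00 mM / (0.0300 μM) = 1 × 10^5
x = 1 × 10^5 / 5000 = 20.0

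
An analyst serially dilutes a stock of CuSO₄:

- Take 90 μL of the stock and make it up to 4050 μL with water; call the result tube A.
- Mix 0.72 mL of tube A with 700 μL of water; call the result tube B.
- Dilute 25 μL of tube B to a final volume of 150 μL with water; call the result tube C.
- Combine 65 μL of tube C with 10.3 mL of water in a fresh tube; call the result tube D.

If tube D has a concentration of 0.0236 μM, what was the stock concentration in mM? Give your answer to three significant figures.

2.00 mM

Step 1: 90 μL brought to 4050 μL → factor 4050/90 = 45
Step 2: 0.72 mL + 700 μL = 1.42 mL total → factor 1.42/0.72 = 1.9722
Step 3: 25 μL brought to 150 μL → factor 150/25 = 6
Step 4: 65 μL + 10.3 mL = 10365 μL total → factor 10365/65 = 159.46
Overall dilution factor = 45 × 1.9722 × 6 × 159.46 = 84913
Stock = 0.0236 μM × 84913 = 2004 μM = 2.00 mM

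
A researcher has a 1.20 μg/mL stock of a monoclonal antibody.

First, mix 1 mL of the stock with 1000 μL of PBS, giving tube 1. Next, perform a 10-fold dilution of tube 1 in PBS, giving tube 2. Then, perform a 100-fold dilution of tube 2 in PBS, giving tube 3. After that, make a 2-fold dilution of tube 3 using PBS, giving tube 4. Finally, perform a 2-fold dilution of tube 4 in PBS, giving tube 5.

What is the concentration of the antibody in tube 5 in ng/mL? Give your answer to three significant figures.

0.150 ng/mL

Step 1: 1 mL + 1000 μL = 2 mL total → factor 2/1 = 2
Step 2: 10-fold → factor 10
Step 3: 100-fold → factor 100
Step 4: 2-fold → factor 2
Step 5: 2-fold → factor 2
Overall dilution factor = 2 × 10 × 100 × 2 × 2 = 8000
Final = 1.20 μg/mL / 8000 = 0.0001500 μg/mL = 0.150 ng/mL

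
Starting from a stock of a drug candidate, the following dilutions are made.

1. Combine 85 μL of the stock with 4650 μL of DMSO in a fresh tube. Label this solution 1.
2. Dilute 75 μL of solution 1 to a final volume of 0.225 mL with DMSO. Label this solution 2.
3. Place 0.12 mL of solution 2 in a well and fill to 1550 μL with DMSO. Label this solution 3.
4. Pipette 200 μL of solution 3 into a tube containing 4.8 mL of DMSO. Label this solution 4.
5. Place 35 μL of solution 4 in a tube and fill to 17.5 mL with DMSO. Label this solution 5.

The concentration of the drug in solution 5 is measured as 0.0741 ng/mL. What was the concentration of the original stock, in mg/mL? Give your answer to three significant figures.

2.00 mg/mL

Step 1: 85 μL + 4650 μL = 4735 μL total → factor 4735/85 = 55.706
Step 2: 75 μL brought to 0.225 mL → factor 225/75 = 3
Step 3: 0.12 mL brought to 1550 μL → factor 1.55/0.12 = 12.917
Step 4: 200 μL + 4.8 mL = 5000 μL total → factor 5000/200 = 25
Step 5: 35 μL brought to 17.5 mL → factor 17500/35 = 500
Overall dilution factor = 55.706 × 3 × 12.917 × 25 × 500 = 2.6983 × 10^7
Stock = 0.0741 ng/mL × 2.6983 × 10^7 = 1.999 × 10^6 ng/mL = 2.00 mg/mL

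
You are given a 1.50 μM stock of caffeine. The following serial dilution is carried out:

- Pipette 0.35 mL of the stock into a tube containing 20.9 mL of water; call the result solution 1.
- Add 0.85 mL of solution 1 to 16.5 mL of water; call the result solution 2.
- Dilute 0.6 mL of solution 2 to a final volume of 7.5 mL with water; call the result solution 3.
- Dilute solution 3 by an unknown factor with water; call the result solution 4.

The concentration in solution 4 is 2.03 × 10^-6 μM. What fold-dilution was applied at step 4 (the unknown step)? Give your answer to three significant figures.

Step 1: 0.35 mL + 20.9 mL = 21.25 mL total → factor 21.25/0.35 = 60.714
Step 2: 0.85 mL + 16.5 mL = 17.35 mL total → factor 17.35/0.85 = 20.412
Step 3: 0.6 mL brought to 7.5 mL → factor 7.5/0.6 = 12.5
Step 4: unknown factor x
Product of known-step factors = 15491
Overall factor = 1.50 μM / (2.03 × 10^-6 μM) = 7.3892 × 10^5
x = 7.3892 × 10^5 / 15491 = 47.7

47.7-fold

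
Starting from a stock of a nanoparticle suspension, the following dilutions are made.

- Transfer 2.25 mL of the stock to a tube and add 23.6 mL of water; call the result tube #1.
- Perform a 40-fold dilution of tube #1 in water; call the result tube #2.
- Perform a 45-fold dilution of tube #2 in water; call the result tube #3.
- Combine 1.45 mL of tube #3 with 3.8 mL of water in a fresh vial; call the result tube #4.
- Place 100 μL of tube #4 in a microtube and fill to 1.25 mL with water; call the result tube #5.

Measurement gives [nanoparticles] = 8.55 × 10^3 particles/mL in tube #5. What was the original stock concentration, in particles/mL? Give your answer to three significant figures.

Step 1: 2.25 mL + 23.6 mL = 25.85 mL total → factor 25.85/2.25 = 11.489
Step 2: 40-fold → factor 40
Step 3: 45-fold → factor 45
Step 4: 1.45 mL + 3.8 mL = 5.25 mL total → factor 5.25/1.45 = 3.6207
Step 5: 100 μL brought to 1.25 mL → factor 1250/100 = 12.5
Overall dilution factor = 11.489 × 40 × 45 × 3.6207 × 12.5 = 9.3595 × 10^5
Stock = 8.55 × 10^3 particles/mL × 9.3595 × 10^5 = 8.00 × 10^9 particles/mL

8.00 × 10^9 particles/mL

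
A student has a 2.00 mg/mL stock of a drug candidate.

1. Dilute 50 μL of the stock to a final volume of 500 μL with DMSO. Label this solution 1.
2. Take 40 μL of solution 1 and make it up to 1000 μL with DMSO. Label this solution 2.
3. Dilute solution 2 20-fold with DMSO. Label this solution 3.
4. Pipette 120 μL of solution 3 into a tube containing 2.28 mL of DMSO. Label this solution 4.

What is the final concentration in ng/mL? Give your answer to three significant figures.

20.0 ng/mL

Step 1: 50 μL brought to 500 μL → factor 500/50 = 10
Step 2: 40 μL brought to 1000 μL → factor 1000/40 = 25
Step 3: 20-fold → factor 20
Step 4: 120 μL + 2.28 mL = 2400 μL total → factor 2400/120 = 20
Overall dilution factor = 10 × 25 × 20 × 20 = 1 × 10^5
Final = 2.00 mg/mL / 1 × 10^5 = 2.000 × 10^-5 mg/mL = 20.0 ng/mL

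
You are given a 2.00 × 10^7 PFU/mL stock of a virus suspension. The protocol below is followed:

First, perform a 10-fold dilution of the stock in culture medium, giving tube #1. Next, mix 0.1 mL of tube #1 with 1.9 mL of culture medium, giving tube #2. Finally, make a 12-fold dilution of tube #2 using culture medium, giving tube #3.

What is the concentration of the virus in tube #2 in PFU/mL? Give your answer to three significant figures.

Step 1: 10-fold → factor 10
Step 2: 0.1 mL + 1.9 mL = 2 mL total → factor 2/0.1 = 20
Dilution factor through tube #2 = 10 × 20 = 200
[tube #2] = 2.00 × 10^7 PFU/mL / 200 = 1.00 × 10^5 PFU/mL

1.00 × 10^5 PFU/mL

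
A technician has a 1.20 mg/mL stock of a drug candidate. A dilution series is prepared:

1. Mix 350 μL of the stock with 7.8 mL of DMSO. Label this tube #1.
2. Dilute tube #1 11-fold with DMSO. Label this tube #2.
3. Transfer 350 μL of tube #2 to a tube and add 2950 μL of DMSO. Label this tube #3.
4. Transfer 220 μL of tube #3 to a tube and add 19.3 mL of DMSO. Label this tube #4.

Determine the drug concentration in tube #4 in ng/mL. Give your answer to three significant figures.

5.60 ng/mL

Step 1: 350 μL + 7.8 mL = 8150 μL total → factor 8150/350 = 23.286
Step 2: 11-fold → factor 11
Step 3: 350 μL + 2950 μL = 3300 μL total → factor 3300/350 = 9.4286
Step 4: 220 μL + 19.3 mL = 19520 μL total → factor 19520/220 = 88.727
Overall dilution factor = 23.286 × 11 × 9.4286 × 88.727 = 2.1428 × 10^5
Final = 1.20 mg/mL / 2.1428 × 10^5 = 5.600 × 10^-6 mg/mL = 5.60 ng/mL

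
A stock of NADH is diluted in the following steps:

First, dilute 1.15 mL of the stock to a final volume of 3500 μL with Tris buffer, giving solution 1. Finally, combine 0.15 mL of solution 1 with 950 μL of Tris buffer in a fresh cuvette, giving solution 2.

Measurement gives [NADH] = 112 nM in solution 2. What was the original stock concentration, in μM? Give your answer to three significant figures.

2.50 μM

Step 1: 1.15 mL brought to 3500 μL → factor 3.5/1.15 = 3.0435
Step 2: 0.15 mL + 950 μL = 1.1 mL total → factor 1.1/0.15 = 7.3333
Overall dilution factor = 3.0435 × 7.3333 = 22.319
Stock = 112 nM × 22.319 = 2500 nM = 2.50 μM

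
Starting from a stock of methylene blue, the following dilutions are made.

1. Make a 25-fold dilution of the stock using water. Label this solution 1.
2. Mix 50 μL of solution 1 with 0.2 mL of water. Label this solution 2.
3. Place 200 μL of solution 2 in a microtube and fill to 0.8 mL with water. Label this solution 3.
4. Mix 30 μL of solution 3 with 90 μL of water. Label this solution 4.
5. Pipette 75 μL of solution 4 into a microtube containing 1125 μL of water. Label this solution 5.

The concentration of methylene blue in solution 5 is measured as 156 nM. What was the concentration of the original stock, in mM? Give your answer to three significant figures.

4.99 mM

Step 1: 25-fold → factor 25
Step 2: 50 μL + 0.2 mL = 250 μL total → factor 250/50 = 5
Step 3: 200 μL brought to 0.8 mL → factor 800/200 = 4
Step 4: 30 μL + 90 μL = 120 μL total → factor 120/30 = 4
Step 5: 75 μL + 1125 μL = 1200 μL total → factor 1200/75 = 16
Overall dilution factor = 25 × 5 × 4 × 4 × 16 = 32000
Stock = 156 nM × 32000 = 4.992 × 10^6 nM = 4.99 mM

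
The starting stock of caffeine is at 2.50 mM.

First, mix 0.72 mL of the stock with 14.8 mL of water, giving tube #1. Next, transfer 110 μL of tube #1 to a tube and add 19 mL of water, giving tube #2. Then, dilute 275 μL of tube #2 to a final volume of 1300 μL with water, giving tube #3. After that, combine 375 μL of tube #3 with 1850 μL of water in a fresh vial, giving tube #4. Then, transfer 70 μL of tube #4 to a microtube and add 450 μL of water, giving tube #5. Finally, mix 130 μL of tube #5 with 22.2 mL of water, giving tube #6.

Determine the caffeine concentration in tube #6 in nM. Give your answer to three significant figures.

0.0187 nM

Step 1: 0.72 mL + 14.8 mL = 15.52 mL total → factor 15.52/0.72 = 21.556
Step 2: 110 μL + 19 mL = 19110 μL total → factor 19110/110 = 173.73
Step 3: 275 μL brought to 1300 μL → factor 1300/275 = 4.7273
Step 4: 375 μL + 1850 μL = 2225 μL total → factor 2225/375 = 5.9333
Step 5: 70 μL + 450 μL = 520 μL total → factor 520/70 = 7.4286
Step 6: 130 μL + 22.2 mL = 22330 μL total → factor 22330/130 = 171.77
Overall dilution factor = 21.556 × 173.73 × 4.7273 × 5.9333 × 7.4286 × 171.77 = 1.3403 × 10^8
Final = 2.50 mM / 1.3403 × 10^8 = 1.865 × 10^-8 mM = 0.0187 nM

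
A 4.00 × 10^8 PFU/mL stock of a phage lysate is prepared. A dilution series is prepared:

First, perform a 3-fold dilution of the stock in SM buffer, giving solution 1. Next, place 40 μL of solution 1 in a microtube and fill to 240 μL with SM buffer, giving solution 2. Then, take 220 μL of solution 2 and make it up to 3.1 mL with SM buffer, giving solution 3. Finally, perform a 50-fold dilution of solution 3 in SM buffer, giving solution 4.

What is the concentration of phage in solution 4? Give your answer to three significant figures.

3.15 × 10^4 PFU/mL

Step 1: 3-fold → factor 3
Step 2: 40 μL brought to 240 μL → factor 240/40 = 6
Step 3: 220 μL brought to 3.1 mL → factor 3100/220 = 14.091
Step 4: 50-fold → factor 50
Overall dilution factor = 3 × 6 × 14.091 × 50 = 12682
Final = 4.00 × 10^8 PFU/mL / 12682 = 3.15 × 10^4 PFU/mL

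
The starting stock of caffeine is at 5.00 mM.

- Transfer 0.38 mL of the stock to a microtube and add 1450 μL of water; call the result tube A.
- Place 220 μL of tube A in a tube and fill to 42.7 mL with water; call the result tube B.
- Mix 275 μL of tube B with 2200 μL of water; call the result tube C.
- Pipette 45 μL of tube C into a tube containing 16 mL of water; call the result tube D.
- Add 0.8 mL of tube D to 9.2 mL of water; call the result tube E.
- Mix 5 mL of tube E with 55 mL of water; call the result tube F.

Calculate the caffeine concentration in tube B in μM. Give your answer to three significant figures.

5.35 μM

Step 1: 0.38 mL + 1450 μL = 1.83 mL total → factor 1.83/0.38 = 4.8158
Step 2: 220 μL brought to 42.7 mL → factor 42700/220 = 194.09
Dilution factor through tube B = 4.8158 × 194.09 = 934.7
[tube B] = 5.00 mM / 934.7 = 0.005349 mM = 5.35 μM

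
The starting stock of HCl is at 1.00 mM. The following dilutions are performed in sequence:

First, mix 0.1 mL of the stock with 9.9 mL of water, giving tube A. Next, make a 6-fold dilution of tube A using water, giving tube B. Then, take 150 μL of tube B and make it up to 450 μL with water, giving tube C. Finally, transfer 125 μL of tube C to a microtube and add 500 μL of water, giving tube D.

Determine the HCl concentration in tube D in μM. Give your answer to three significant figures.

0.111 μM

Step 1: 0.1 mL + 9.9 mL = 10 mL total → factor 10/0.1 = 100
Step 2: 6-fold → factor 6
Step 3: 150 μL brought to 450 μL → factor 450/150 = 3
Step 4: 125 μL + 500 μL = 625 μL total → factor 625/125 = 5
Overall dilution factor = 100 × 6 × 3 × 5 = 9000
Final = 1.00 mM / 9000 = 0.0001111 mM = 0.111 μM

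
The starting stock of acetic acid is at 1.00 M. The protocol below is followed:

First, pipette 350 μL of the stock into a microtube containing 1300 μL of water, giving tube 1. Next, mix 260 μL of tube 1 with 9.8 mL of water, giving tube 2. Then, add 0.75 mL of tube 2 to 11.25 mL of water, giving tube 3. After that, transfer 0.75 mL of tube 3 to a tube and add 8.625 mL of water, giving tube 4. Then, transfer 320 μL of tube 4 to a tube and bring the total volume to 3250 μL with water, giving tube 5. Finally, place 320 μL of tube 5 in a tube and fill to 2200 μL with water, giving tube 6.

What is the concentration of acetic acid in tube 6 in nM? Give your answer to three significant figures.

393 nM

Step 1: 350 μL + 1300 μL = 1650 μL total → factor 1650/350 = 4.7143
Step 2: 260 μL + 9.8 mL = 10060 μL total → factor 10060/260 = 38.692
Step 3: 0.75 mL + 11.25 mL = 12 mL total → factor 12/0.75 = 16
Step 4: 0.75 mL + 8.625 mL = 9.375 mL total → factor 9.375/0.75 = 12.5
Step 5: 320 μL brought to 3250 μL → factor 3250/320 = 10.156
Step 6: 320 μL brought to 2200 μL → factor 2200/320 = 6.875
Dilution factor through tube 6 = 4.7143 × 38.692 × 16 × 12.5 × 10.156 × 6.875 = 2.5473 × 10^6
[tube 6] = 1.00 M / 2.5473 × 10^6 = 3.926 × 10^-7 M = 393 nM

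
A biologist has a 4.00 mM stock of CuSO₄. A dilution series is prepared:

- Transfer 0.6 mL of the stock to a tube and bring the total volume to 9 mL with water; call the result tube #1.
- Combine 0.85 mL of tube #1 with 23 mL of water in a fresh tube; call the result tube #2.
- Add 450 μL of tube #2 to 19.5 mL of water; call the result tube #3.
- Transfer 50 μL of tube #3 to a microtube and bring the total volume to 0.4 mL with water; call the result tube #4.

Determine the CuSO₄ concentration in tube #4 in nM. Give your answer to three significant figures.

26.8 nM

Step 1: 0.6 mL brought to 9 mL → factor 9/0.6 = 15
Step 2: 0.85 mL + 23 mL = 23.85 mL total → factor 23.85/0.85 = 28.059
Step 3: 450 μL + 19.5 mL = 19950 μL total → factor 19950/450 = 44.333
Step 4: 50 μL brought to 0.4 mL → factor 400/50 = 8
Overall dilution factor = 15 × 28.059 × 44.333 × 8 = 1.4927 × 10^5
Final = 4.00 mM / 1.4927 × 10^5 = 2.680 × 10^-5 mM = 26.8 nM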